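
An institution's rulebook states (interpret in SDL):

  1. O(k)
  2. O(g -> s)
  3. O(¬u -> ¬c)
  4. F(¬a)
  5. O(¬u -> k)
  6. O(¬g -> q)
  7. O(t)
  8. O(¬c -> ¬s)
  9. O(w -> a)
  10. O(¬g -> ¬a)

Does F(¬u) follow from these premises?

Yes

F(¬a) at premise 4 means O(a).
The contrapositive of premise 10 (O(¬g -> ¬a)) is O(a -> g), and O(a) is already established, so O(g).
From O(g) and premise 2, O(g -> s), we obtain O(s).
Premise 8 is O(¬c -> ¬s); contrapositively O(s -> c). Since O(s) holds, K gives O(c).
The contrapositive of premise 3 (O(¬u -> ¬c)) is O(c -> u), and O(c) is already established, so O(u).
Premises 1, 5, 6, 7, 9 do not contribute to this derivation.
So O(u) holds, i.e. F(¬u). The claim follows.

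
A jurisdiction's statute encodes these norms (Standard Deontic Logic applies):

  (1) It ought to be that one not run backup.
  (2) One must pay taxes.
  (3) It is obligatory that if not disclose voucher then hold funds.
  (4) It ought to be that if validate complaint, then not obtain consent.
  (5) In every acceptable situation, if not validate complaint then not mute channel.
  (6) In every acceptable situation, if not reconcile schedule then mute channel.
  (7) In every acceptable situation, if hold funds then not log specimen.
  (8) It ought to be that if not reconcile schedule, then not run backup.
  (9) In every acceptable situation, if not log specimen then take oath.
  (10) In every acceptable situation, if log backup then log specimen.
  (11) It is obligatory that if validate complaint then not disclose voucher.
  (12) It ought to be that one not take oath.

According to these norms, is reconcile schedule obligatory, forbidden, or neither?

Premise 12 states O(¬take_oath) outright.
Premise 9 is O(¬log_specimen → take_oath); contrapositively O(¬take_oath → log_specimen). Since O(¬take_oath) holds, K gives O(log_specimen).
The contrapositive of premise 7 (O(hold_funds → ¬log_specimen)) is O(log_specimen → ¬hold_funds), and O(log_specimen) is already established, so O(¬hold_funds).
Premise 3, O(¬disclose_voucher → hold_funds), contraposes to O(¬hold_funds → disclose_voucher); with O(¬hold_funds) we get O(disclose_voucher).
Premise 11, O(validate_complaint → ¬disclose_voucher), contraposes to O(disclose_voucher → ¬validate_complaint); with O(disclose_voucher) we get O(¬validate_complaint).
From O(¬validate_complaint) and premise 5, O(¬validate_complaint → ¬mute_channel), we obtain O(¬mute_channel).
The contrapositive of premise 6 (O(¬reconcile_schedule → mute_channel)) is O(¬mute_channel → reconcile_schedule), and O(¬mute_channel) is already established, so O(reconcile_schedule).
Premises 1, 2, 4, 8, 10 do not contribute to this derivation.
Hence reconcile_schedule is obligatory.

Obligatory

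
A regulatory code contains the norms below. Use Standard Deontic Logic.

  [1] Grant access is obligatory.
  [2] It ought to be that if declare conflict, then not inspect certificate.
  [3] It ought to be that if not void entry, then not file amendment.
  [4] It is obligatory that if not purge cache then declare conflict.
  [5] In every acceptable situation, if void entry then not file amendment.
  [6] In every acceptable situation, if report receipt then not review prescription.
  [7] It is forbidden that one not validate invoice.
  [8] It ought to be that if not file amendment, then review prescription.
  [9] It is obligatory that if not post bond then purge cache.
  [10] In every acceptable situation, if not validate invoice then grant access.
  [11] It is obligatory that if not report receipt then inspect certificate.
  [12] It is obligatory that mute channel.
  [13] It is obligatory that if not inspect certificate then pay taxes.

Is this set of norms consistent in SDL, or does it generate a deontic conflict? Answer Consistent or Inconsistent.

Premise 10 is O(¬validate_invoice → grant_access); even if O(grant_access) held, inferring O(¬validate_invoice) would be affirming the consequent — invalid.
So O(¬validate_invoice) is not derivable, and the apparent clash with O(validate_invoice) does not arise.
A world satisfying every obligation exists (e.g. declare_conflict=false, file_amendment=false, grant_access=true, inspect_certificate=true, mute_channel=true, pay_taxes=false, post_bond=false, purge_cache=true, report_receipt=false, review_prescription=true, validate_invoice=true, void_entry=false); no atom is both obligatory and forbidden, so the set is consistent.

Consistent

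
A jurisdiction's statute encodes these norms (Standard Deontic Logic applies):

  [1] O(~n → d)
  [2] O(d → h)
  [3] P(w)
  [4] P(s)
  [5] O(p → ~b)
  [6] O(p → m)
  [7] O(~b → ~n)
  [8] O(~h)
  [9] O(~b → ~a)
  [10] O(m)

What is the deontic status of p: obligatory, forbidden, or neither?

From premise 8 we have O(~h).
Premise 2, O(d → h), contraposes to O(~h → ~d); with O(~h) we get O(~d).
The contrapositive of premise 1 (O(~n → d)) is O(~d → n), and O(~d) is already established, so O(n).
The contrapositive of premise 7 (O(~b → ~n)) is O(n → b), and O(n) is already established, so O(b).
The contrapositive of premise 5 (O(p → ~b)) is O(b → ~p), and O(b) is already established, so O(~p).
Premises 3, 4, 6, 9, 10 do not contribute to this derivation.
Thus O(~p), which is F(p): p is forbidden.

Forbidden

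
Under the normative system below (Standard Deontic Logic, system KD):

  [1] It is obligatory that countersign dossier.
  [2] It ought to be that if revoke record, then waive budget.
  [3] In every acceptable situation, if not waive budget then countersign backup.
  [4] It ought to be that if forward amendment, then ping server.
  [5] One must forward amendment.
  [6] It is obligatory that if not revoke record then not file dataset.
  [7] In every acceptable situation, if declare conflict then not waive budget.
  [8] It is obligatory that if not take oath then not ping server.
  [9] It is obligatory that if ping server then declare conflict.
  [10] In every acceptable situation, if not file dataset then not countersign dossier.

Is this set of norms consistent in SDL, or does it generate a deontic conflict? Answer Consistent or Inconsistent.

Inconsistent

Premise 1 gives O(countersign_dossier).
The contrapositive of premise 10 (O(¬file_dataset → ¬countersign_dossier)) is O(countersign_dossier → file_dataset), and O(countersign_dossier) is already established, so O(file_dataset).
Premise 6, O(¬revoke_record → ¬file_dataset), contraposes to O(file_dataset → revoke_record); with O(file_dataset) we get O(revoke_record).
Premise 2 is O(revoke_record → waive_budget); since O(revoke_record), deontic closure gives O(waive_budget).
Premise 7, O(declare_conflict → ¬waive_budget), contraposes to O(waive_budget → ¬declare_conflict); with O(waive_budget) we get O(¬declare_conflict).
Premise 9 is O(ping_server → declare_conflict); contrapositively O(¬declare_conflict → ¬ping_server). Since O(¬declare_conflict) holds, K gives O(¬ping_server).
Premise 4, O(forward_amendment → ping_server), contraposes to O(¬ping_server → ¬forward_amendment); with O(¬ping_server) we get O(¬forward_amendment).
Yet premise 5 states O(forward_amendment).
We now have both O(¬forward_amendment) and O(forward_amendment) — forward_amendment is simultaneously obligatory and forbidden, violating the D-axiom.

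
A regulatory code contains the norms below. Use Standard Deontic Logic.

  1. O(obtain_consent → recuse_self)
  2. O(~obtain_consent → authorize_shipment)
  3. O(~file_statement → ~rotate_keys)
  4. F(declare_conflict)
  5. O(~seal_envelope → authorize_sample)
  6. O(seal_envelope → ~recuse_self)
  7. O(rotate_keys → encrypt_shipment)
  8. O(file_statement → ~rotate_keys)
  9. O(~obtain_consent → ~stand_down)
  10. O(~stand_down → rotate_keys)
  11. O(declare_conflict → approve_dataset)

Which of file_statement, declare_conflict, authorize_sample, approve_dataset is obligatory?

Premises 3 and 8 are O(~file_statement → ~rotate_keys) and O(file_statement → ~rotate_keys); every ideal world satisfies ~file_statement or file_statement, so in either case ~rotate_keys holds — hence O(~rotate_keys).
Premise 10, O(~stand_down → rotate_keys), contraposes to O(~rotate_keys → stand_down); with O(~rotate_keys) we get O(stand_down).
Premise 9 is O(~obtain_consent → ~stand_down); contrapositively O(stand_down → obtain_consent). Since O(stand_down) holds, K gives O(obtain_consent).
Applying K to premise 1 (O(obtain_consent → recuse_self)) and O(obtain_consent) yields O(recuse_self).
Premise 6, O(seal_envelope → ~recuse_self), contraposes to O(recuse_self → ~seal_envelope); with O(recuse_self) we get O(~seal_envelope).
Premise 5 is O(~seal_envelope → authorize_sample); since O(~seal_envelope), deontic closure gives O(authorize_sample).
So O(authorize_sample) holds — authorize_sample is obligatory. None of the other listed options is made obligatory by any chain of premises.

authorize_sample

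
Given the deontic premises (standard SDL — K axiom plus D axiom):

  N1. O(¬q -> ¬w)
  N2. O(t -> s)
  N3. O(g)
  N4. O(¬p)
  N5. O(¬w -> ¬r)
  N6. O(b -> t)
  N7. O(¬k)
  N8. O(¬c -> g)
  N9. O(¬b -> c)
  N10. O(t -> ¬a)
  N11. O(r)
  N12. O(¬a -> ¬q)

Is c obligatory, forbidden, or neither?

Obligatory

From premise 11 we have O(r).
The contrapositive of premise 5 (O(¬w -> ¬r)) is O(r -> w), and O(r) is already established, so O(w).
Premise 1, O(¬q -> ¬w), contraposes to O(w -> q); with O(w) we get O(q).
The contrapositive of premise 12 (O(¬a -> ¬q)) is O(q -> a), and O(q) is already established, so O(a).
Premise 10, O(t -> ¬a), contraposes to O(a -> ¬t); with O(a) we get O(¬t).
Premise 6 is O(b -> t); contrapositively O(¬t -> ¬b). Since O(¬t) holds, K gives O(¬b).
From O(¬b) and premise 9, O(¬b -> c), we obtain O(c).
Premises 2, 3, 4, 7, 8 do not contribute to this derivation.
Hence c is obligatory.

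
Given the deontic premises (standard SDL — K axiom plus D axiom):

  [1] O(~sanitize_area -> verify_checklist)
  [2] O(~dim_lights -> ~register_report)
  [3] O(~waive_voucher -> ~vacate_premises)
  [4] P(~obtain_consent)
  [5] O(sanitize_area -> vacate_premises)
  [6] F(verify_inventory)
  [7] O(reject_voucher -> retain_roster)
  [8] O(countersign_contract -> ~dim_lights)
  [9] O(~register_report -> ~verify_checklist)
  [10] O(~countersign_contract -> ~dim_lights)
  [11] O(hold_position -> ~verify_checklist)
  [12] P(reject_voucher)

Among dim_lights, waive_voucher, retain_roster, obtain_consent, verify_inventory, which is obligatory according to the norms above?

waive_voucher

Premises 8 and 10 are O(countersign_contract -> ~dim_lights) and O(~countersign_contract -> ~dim_lights); every ideal world satisfies countersign_contract or ~countersign_contract, so in either case ~dim_lights holds — hence O(~dim_lights).
From O(~dim_lights) and premise 2, O(~dim_lights -> ~register_report), we obtain O(~register_report).
Premise 9 is O(~register_report -> ~verify_checklist); since O(~register_report), deontic closure gives O(~verify_checklist).
Premise 1 is O(~sanitize_area -> verify_checklist); contrapositively O(~verify_checklist -> sanitize_area). Since O(~verify_checklist) holds, K gives O(sanitize_area).
With premise 5, O(sanitize_area -> vacate_premises), the K-axiom yields O(vacate_premises).
Premise 3 is O(~waive_voucher -> ~vacate_premises); contrapositively O(vacate_premises -> waive_voucher). Since O(vacate_premises) holds, K gives O(waive_voucher).
So O(waive_voucher) holds — waive_voucher is obligatory. None of the other listed options is made obligatory by any chain of premises.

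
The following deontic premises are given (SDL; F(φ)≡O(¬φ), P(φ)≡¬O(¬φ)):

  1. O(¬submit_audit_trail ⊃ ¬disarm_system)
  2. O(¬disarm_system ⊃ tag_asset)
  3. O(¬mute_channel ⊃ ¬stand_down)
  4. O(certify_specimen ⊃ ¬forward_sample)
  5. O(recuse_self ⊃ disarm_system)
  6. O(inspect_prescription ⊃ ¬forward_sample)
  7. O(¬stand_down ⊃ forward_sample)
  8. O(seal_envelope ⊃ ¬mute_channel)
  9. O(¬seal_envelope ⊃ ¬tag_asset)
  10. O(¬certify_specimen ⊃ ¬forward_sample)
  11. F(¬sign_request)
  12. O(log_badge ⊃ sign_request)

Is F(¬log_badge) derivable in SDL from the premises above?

Premise 12 is O(log_badge ⊃ sign_request); even if O(sign_request) held, inferring O(log_badge) would be affirming the consequent — invalid.
No other premise forces O(log_badge). An ideal world satisfying every premise can still have ¬log_badge true, so F(¬log_badge) is not derivable.

No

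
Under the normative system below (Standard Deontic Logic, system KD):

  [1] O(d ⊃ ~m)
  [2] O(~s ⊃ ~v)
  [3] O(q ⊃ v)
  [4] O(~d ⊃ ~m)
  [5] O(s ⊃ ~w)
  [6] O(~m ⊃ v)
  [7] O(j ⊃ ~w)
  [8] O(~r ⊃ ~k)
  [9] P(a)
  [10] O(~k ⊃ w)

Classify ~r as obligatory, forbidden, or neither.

Forbidden

Premises 1 and 4 cover both cases: O(d ⊃ ~m) and O(~d ⊃ ~m). Since d ∨ ~d is a tautology, O(~m) follows.
From O(~m) and premise 6, O(~m ⊃ v), we obtain O(v).
Premise 2, O(~s ⊃ ~v), contraposes to O(v ⊃ s); with O(v) we get O(s).
From O(s) and premise 5, O(s ⊃ ~w), we obtain O(~w).
The contrapositive of premise 10 (O(~k ⊃ w)) is O(~w ⊃ k), and O(~w) is already established, so O(k).
The contrapositive of premise 8 (O(~r ⊃ ~k)) is O(k ⊃ r), and O(k) is already established, so O(r).
Premises 3, 7, 9 do not contribute to this derivation.
Thus O(r), which is F(~r): ~r is forbidden.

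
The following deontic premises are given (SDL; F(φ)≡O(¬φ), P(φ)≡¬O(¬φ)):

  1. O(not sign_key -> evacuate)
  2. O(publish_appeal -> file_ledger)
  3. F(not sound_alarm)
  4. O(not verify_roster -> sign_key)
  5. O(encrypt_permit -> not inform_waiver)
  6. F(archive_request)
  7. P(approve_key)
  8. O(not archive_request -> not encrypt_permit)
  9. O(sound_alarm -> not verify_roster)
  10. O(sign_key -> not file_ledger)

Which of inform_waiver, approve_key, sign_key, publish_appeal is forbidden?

F(not sound_alarm) at premise 3 means O(sound_alarm).
From O(sound_alarm) and premise 9, O(sound_alarm -> not verify_roster), we obtain O(not verify_roster).
From O(not verify_roster) and premise 4, O(not verify_roster -> sign_key), we obtain O(sign_key).
From O(sign_key) and premise 10, O(sign_key -> not file_ledger), we obtain O(not file_ledger).
The contrapositive of premise 2 (O(publish_appeal -> file_ledger)) is O(not file_ledger -> not publish_appeal), and O(not file_ledger) is already established, so O(not publish_appeal).
So O(not publish_appeal) holds, i.e. publish_appeal is forbidden. None of the other listed options is forbidden under the premises.

publish_appeal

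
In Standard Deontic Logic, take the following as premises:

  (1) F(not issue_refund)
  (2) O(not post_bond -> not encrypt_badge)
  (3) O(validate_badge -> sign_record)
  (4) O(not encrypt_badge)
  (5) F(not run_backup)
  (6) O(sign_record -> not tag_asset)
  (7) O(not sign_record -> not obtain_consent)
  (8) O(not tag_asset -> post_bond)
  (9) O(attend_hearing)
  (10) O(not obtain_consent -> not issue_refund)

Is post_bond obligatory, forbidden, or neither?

Premise 1, F(not issue_refund), is equivalent to O(issue_refund).
The contrapositive of premise 10 (O(not obtain_consent -> not issue_refund)) is O(issue_refund -> obtain_consent), and O(issue_refund) is already established, so O(obtain_consent).
Premise 7 is O(not sign_record -> not obtain_consent); contrapositively O(obtain_consent -> sign_record). Since O(obtain_consent) holds, K gives O(sign_record).
From O(sign_record) and premise 6, O(sign_record -> not tag_asset), we obtain O(not tag_asset).
Applying K to premise 8 (O(not tag_asset -> post_bond)) and O(not tag_asset) yields O(post_bond).
Premises 2, 3, 4, 5, 9 do not contribute to this derivation.
Hence post_bond is obligatory.

Obligatory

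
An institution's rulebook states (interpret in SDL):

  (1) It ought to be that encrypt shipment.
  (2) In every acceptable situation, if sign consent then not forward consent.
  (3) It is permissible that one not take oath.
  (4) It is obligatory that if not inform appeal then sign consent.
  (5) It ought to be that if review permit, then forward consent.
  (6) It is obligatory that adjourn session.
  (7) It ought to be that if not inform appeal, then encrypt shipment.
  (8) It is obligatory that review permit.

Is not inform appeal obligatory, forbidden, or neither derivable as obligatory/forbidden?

Forbidden

Premise 8 gives O(review_permit).
With premise 5, O(review_permit → forward_consent), the K-axiom yields O(forward_consent).
Premise 2, O(sign_consent → ¬forward_consent), contraposes to O(forward_consent → ¬sign_consent); with O(forward_consent) we get O(¬sign_consent).
Premise 4, O(¬inform_appeal → sign_consent), contraposes to O(¬sign_consent → inform_appeal); with O(¬sign_consent) we get O(inform_appeal).
Premises 1, 3, 6, 7 do not contribute to this derivation.
Thus O(inform_appeal), which is F(¬inform_appeal): ¬inform_appeal is forbidden.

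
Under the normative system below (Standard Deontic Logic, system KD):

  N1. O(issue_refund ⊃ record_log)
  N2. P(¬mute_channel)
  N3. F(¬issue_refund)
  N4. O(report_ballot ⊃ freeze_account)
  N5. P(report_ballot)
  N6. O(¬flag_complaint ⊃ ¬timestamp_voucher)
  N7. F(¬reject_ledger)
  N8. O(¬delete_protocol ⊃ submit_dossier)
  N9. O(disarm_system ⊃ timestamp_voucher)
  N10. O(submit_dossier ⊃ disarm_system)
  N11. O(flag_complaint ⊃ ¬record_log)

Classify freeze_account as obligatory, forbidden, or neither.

Neither

Premise 4 is O(report_ballot ⊃ freeze_account), but O(report_ballot) is not derivable from the premises (the permission P(report_ballot) asserts only ¬O(¬report_ballot), not O(report_ballot)), so it does not yield O(freeze_account).
No premise or chain of K-axiom applications forces O(freeze_account), and none forces O(¬freeze_account). So freeze_account is neither obligatory nor forbidden under these norms.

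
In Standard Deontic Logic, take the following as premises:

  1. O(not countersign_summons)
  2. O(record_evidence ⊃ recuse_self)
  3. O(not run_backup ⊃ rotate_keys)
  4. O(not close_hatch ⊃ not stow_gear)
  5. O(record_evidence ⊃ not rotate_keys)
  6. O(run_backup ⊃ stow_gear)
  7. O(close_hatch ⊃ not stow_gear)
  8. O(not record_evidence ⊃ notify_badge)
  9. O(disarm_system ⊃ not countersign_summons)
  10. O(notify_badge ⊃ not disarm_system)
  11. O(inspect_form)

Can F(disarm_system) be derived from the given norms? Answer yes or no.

Premises 7 and 4 are O(close_hatch ⊃ not stow_gear) and O(not close_hatch ⊃ not stow_gear); every ideal world satisfies close_hatch or not close_hatch, so in either case not stow_gear holds — hence O(not stow_gear).
The contrapositive of premise 6 (O(run_backup ⊃ stow_gear)) is O(not stow_gear ⊃ not run_backup), and O(not stow_gear) is already established, so O(not run_backup).
From O(not run_backup) and premise 3, O(not run_backup ⊃ rotate_keys), we obtain O(rotate_keys).
Premise 5, O(record_evidence ⊃ not rotate_keys), contraposes to O(rotate_keys ⊃ not record_evidence); with O(rotate_keys) we get O(not record_evidence).
Applying K to premise 8 (O(not record_evidence ⊃ notify_badge)) and O(not record_evidence) yields O(notify_badge).
With premise 10, O(notify_badge ⊃ not disarm_system), the K-axiom yields O(not disarm_system).
Premises 1, 2, 9, 11 do not contribute to this derivation.
So O(not disarm_system) holds, i.e. F(disarm_system). The claim follows.

Yes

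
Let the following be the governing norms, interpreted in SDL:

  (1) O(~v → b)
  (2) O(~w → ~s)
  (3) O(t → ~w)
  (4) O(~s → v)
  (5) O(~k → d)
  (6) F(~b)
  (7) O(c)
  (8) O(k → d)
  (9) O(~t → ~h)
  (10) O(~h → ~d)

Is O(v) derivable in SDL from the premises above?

Yes

Premises 8 and 5 cover both cases: O(k → d) and O(~k → d). Since k ∨ ~k is a tautology, O(d) follows.
Premise 10 is O(~h → ~d); contrapositively O(d → h). Since O(d) holds, K gives O(h).
Premise 9, O(~t → ~h), contraposes to O(h → t); with O(h) we get O(t).
Applying K to premise 3 (O(t → ~w)) and O(t) yields O(~w).
Applying K to premise 2 (O(~w → ~s)) and O(~w) yields O(~s).
Premise 4 is O(~s → v); since O(~s), deontic closure gives O(v).
Premises 1, 6, 7 do not contribute to this derivation.
So O(v) follows.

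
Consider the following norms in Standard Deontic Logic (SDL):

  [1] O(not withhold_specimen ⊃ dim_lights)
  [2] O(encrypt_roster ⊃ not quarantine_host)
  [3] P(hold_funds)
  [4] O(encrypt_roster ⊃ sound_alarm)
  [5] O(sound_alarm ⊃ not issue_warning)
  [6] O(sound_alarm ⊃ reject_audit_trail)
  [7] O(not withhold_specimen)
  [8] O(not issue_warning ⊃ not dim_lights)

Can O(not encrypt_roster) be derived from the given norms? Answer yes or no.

Yes

Premise 7 gives O(not withhold_specimen).
With premise 1, O(not withhold_specimen ⊃ dim_lights), the K-axiom yields O(dim_lights).
Premise 8 is O(not issue_warning ⊃ not dim_lights); contrapositively O(dim_lights ⊃ issue_warning). Since O(dim_lights) holds, K gives O(issue_warning).
Premise 5 is O(sound_alarm ⊃ not issue_warning); contrapositively O(issue_warning ⊃ not sound_alarm). Since O(issue_warning) holds, K gives O(not sound_alarm).
Premise 4, O(encrypt_roster ⊃ sound_alarm), contraposes to O(not sound_alarm ⊃ not encrypt_roster); with O(not sound_alarm) we get O(not encrypt_roster).
Premises 2, 3, 6 do not contribute to this derivation.
So O(not encrypt_roster) follows.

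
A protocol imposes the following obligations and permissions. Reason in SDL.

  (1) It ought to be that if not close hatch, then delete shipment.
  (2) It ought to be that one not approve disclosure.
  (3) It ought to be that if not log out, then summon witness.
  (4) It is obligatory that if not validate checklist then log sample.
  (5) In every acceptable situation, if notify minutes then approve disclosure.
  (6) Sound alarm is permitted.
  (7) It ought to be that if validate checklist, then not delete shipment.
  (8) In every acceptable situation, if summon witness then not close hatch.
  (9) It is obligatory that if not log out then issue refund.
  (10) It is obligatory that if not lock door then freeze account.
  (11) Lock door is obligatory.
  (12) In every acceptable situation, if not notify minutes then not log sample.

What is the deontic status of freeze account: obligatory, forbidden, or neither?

Neither

Premise 10 is O(¬lock_door → freeze_account), but O(¬lock_door) is not derivable from the premises, so it does not yield O(freeze_account).
No premise or chain of K-axiom applications forces O(freeze_account), and none forces O(¬freeze_account). So freeze_account is neither obligatory nor forbidden under these norms.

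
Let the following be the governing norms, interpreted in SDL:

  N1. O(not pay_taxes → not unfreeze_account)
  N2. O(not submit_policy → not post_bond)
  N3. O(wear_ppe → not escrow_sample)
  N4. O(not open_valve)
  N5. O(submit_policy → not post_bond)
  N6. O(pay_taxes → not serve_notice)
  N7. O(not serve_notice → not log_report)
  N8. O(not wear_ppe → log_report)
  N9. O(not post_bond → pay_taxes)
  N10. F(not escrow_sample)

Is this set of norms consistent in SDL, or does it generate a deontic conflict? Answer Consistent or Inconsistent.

Inconsistent

Premises 5 and 2 are O(submit_policy → not post_bond) and O(not submit_policy → not post_bond); every ideal world satisfies submit_policy or not submit_policy, so in either case not post_bond holds — hence O(not post_bond).
Premise 9 is O(not post_bond → pay_taxes); since O(not post_bond), deontic closure gives O(pay_taxes).
With premise 6, O(pay_taxes → not serve_notice), the K-axiom yields O(not serve_notice).
From O(not serve_notice) and premise 7, O(not serve_notice → not log_report), we obtain O(not log_report).
Premise 8, O(not wear_ppe → log_report), contraposes to O(not log_report → wear_ppe); with O(not log_report) we get O(wear_ppe).
From O(wear_ppe) and premise 3, O(wear_ppe → not escrow_sample), we obtain O(not escrow_sample).
But premise 10, F(not escrow_sample), means O(escrow_sample).
We now have both O(not escrow_sample) and O(escrow_sample) — escrow_sample is simultaneously obligatory and forbidden, violating the D-axiom.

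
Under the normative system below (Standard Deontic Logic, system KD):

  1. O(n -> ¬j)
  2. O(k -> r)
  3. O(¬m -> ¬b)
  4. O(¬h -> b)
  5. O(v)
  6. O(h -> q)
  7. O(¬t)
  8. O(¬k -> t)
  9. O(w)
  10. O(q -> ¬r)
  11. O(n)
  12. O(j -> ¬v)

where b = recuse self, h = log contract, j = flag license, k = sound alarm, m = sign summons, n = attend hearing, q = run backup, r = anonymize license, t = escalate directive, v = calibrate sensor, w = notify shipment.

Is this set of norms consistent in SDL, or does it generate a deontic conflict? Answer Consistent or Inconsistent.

Premise 12 is O(j -> ¬v), but O(j) is not derivable from the premises, so it does not yield O(¬v).
So O(¬v) is not derivable, and the apparent clash with O(v) does not arise.
A world satisfying every obligation exists (e.g. b=true, h=false, j=false, k=true, m=true, n=true, q=false, r=true, t=false, v=true, w=true); no atom is both obligatory and forbidden, so the set is consistent.

Consistent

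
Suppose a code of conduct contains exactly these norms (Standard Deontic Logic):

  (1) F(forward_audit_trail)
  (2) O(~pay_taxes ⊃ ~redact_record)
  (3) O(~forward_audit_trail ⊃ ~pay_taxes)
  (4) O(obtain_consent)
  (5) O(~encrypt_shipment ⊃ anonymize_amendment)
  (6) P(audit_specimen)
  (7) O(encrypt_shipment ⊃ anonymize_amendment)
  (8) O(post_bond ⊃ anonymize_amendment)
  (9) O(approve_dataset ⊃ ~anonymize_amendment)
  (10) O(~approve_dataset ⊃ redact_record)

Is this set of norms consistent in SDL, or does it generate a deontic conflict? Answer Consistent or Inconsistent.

Inconsistent

Premises 7 and 5 cover both cases: O(encrypt_shipment ⊃ anonymize_amendment) and O(~encrypt_shipment ⊃ anonymize_amendment). Since encrypt_shipment ∨ ~encrypt_shipment is a tautology, O(anonymize_amendment) follows.
The contrapositive of premise 9 (O(approve_dataset ⊃ ~anonymize_amendment)) is O(anonymize_amendment ⊃ ~approve_dataset), and O(anonymize_amendment) is already established, so O(~approve_dataset).
Applying K to premise 10 (O(~approve_dataset ⊃ redact_record)) and O(~approve_dataset) yields O(redact_record).
The contrapositive of premise 2 (O(~pay_taxes ⊃ ~redact_record)) is O(redact_record ⊃ pay_taxes), and O(redact_record) is already established, so O(pay_taxes).
Premise 3, O(~forward_audit_trail ⊃ ~pay_taxes), contraposes to O(pay_taxes ⊃ forward_audit_trail); with O(pay_taxes) we get O(forward_audit_trail).
But premise 1, F(forward_audit_trail), means O(~forward_audit_trail).
We now have both O(forward_audit_trail) and O(~forward_audit_trail) — forward_audit_trail is simultaneously obligatory and forbidden, violating the D-axiom.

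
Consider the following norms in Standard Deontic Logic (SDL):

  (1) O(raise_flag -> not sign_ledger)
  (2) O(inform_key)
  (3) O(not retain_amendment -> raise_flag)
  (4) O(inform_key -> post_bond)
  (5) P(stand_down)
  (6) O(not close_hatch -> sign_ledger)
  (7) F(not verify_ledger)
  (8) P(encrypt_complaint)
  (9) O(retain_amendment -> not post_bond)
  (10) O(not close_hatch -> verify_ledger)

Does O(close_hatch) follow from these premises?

Premise 2 gives O(inform_key).
Premise 4 is O(inform_key -> post_bond); since O(inform_key), deontic closure gives O(post_bond).
The contrapositive of premise 9 (O(retain_amendment -> not post_bond)) is O(post_bond -> not retain_amendment), and O(post_bond) is already established, so O(not retain_amendment).
With premise 3, O(not retain_amendment -> raise_flag), the K-axiom yields O(raise_flag).
Premise 1 is O(raise_flag -> not sign_ledger); since O(raise_flag), deontic closure gives O(not sign_ledger).
Premise 6 is O(not close_hatch -> sign_ledger); contrapositively O(not sign_ledger -> close_hatch). Since O(not sign_ledger) holds, K gives O(close_hatch).
Premises 5, 7, 8, 10 do not contribute to this derivation.
So O(close_hatch) follows.

Yes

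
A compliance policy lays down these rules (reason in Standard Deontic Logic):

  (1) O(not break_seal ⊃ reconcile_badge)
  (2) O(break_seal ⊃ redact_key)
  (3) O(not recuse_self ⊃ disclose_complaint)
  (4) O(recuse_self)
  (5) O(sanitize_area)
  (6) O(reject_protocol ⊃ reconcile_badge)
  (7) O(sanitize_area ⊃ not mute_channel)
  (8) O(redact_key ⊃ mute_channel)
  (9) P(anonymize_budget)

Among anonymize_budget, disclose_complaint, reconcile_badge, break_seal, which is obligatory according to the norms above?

reconcile_badge

From premise 5 we have O(sanitize_area).
Premise 7 is O(sanitize_area ⊃ not mute_channel); since O(sanitize_area), deontic closure gives O(not mute_channel).
Premise 8, O(redact_key ⊃ mute_channel), contraposes to O(not mute_channel ⊃ not redact_key); with O(not mute_channel) we get O(not redact_key).
Premise 2 is O(break_seal ⊃ redact_key); contrapositively O(not redact_key ⊃ not break_seal). Since O(not redact_key) holds, K gives O(not break_seal).
Applying K to premise 1 (O(not break_seal ⊃ reconcile_badge)) and O(not break_seal) yields O(reconcile_badge).
So O(reconcile_badge) holds — reconcile_badge is obligatory. None of the other listed options is made obligatory by any chain of premises.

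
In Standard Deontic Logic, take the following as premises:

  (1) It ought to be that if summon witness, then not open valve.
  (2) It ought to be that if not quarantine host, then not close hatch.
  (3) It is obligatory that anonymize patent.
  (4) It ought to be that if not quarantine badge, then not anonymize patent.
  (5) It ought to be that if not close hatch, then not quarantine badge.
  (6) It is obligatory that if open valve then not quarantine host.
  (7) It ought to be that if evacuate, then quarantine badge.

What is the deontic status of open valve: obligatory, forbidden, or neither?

Forbidden

Premise 3 states O(anonymize_patent) outright.
Premise 4 is O(¬quarantine_badge → ¬anonymize_patent); contrapositively O(anonymize_patent → quarantine_badge). Since O(anonymize_patent) holds, K gives O(quarantine_badge).
The contrapositive of premise 5 (O(¬close_hatch → ¬quarantine_badge)) is O(quarantine_badge → close_hatch), and O(quarantine_badge) is already established, so O(close_hatch).
Premise 2, O(¬quarantine_host → ¬close_hatch), contraposes to O(close_hatch → quarantine_host); with O(close_hatch) we get O(quarantine_host).
The contrapositive of premise 6 (O(open_valve → ¬quarantine_host)) is O(quarantine_host → ¬open_valve), and O(quarantine_host) is already established, so O(¬open_valve).
Premises 1, 7 do not contribute to this derivation.
Thus O(¬open_valve), which is F(open_valve): open_valve is forbidden.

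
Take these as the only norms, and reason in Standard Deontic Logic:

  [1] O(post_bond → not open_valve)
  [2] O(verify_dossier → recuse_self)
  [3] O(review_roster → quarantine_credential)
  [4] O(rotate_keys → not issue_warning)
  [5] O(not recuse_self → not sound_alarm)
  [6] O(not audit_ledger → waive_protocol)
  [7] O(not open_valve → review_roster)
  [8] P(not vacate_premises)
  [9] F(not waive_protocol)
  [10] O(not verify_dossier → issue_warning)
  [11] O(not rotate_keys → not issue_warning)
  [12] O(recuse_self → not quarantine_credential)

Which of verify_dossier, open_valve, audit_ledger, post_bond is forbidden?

By case analysis on rotate_keys: premise 4 gives O(rotate_keys → not issue_warning) and premise 11 gives O(not rotate_keys → not issue_warning), so O(not issue_warning) either way.
Premise 10 is O(not verify_dossier → issue_warning); contrapositively O(not issue_warning → verify_dossier). Since O(not issue_warning) holds, K gives O(verify_dossier).
Premise 2 is O(verify_dossier → recuse_self); since O(verify_dossier), deontic closure gives O(recuse_self).
With premise 12, O(recuse_self → not quarantine_credential), the K-axiom yields O(not quarantine_credential).
Premise 3, O(review_roster → quarantine_credential), contraposes to O(not quarantine_credential → not review_roster); with O(not quarantine_credential) we get O(not review_roster).
Premise 7 is O(not open_valve → review_roster); contrapositively O(not review_roster → open_valve). Since O(not review_roster) holds, K gives O(open_valve).
Premise 1, O(post_bond → not open_valve), contraposes to O(open_valve → not post_bond); with O(open_valve) we get O(not post_bond).
So O(not post_bond) holds, i.e. post_bond is forbidden. None of the other listed options is forbidden under the premises.

post_bond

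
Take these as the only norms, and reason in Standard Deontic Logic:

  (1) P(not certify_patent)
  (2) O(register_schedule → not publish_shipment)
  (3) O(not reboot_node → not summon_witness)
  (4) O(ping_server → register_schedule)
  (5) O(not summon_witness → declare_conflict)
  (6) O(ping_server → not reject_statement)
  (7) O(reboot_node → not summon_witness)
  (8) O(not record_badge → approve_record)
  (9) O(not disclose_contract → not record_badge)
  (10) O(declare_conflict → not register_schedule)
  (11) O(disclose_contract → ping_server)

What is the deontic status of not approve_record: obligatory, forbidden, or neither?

Premises 7 and 3 are O(reboot_node → not summon_witness) and O(not reboot_node → not summon_witness); every ideal world satisfies reboot_node or not reboot_node, so in either case not summon_witness holds — hence O(not summon_witness).
Premise 5 is O(not summon_witness → declare_conflict); since O(not summon_witness), deontic closure gives O(declare_conflict).
With premise 10, O(declare_conflict → not register_schedule), the K-axiom yields O(not register_schedule).
Premise 4, O(ping_server → register_schedule), contraposes to O(not register_schedule → not ping_server); with O(not register_schedule) we get O(not ping_server).
Premise 11, O(disclose_contract → ping_server), contraposes to O(not ping_server → not disclose_contract); with O(not ping_server) we get O(not disclose_contract).
With premise 9, O(not disclose_contract → not record_badge), the K-axiom yields O(not record_badge).
From O(not record_badge) and premise 8, O(not record_badge → approve_record), we obtain O(approve_record).
Premises 1, 2, 6 do not contribute to this derivation.
Thus O(approve_record), which is F(not approve_record): not approve_record is forbidden.

Forbidden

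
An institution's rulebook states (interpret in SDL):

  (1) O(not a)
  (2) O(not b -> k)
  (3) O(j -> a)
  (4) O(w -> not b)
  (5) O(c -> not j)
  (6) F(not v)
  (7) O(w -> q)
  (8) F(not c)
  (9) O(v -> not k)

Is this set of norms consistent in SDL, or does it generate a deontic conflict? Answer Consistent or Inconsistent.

Consistent

Premise 3 is O(j -> a), but O(j) is not derivable from the premises, so it does not yield O(a).
So O(a) is not derivable, and the apparent clash with O(not a) does not arise.
A world satisfying every obligation exists (e.g. a=false, b=true, c=true, j=false, k=false, q=false, v=true, w=false); no atom is both obligatory and forbidden, so the set is consistent.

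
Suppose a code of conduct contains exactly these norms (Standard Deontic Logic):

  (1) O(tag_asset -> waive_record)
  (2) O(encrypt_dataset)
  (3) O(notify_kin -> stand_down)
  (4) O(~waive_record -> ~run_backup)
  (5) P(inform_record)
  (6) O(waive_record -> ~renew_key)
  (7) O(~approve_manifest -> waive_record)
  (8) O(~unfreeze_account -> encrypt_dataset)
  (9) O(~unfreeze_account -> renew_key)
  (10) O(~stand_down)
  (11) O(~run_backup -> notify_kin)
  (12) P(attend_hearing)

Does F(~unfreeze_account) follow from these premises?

Premise 10 gives O(~stand_down).
The contrapositive of premise 3 (O(notify_kin -> stand_down)) is O(~stand_down -> ~notify_kin), and O(~stand_down) is already established, so O(~notify_kin).
The contrapositive of premise 11 (O(~run_backup -> notify_kin)) is O(~notify_kin -> run_backup), and O(~notify_kin) is already established, so O(run_backup).
The contrapositive of premise 4 (O(~waive_record -> ~run_backup)) is O(run_backup -> waive_record), and O(run_backup) is already established, so O(waive_record).
With premise 6, O(waive_record -> ~renew_key), the K-axiom yields O(~renew_key).
Premise 9, O(~unfreeze_account -> renew_key), contraposes to O(~renew_key -> unfreeze_account); with O(~renew_key) we get O(unfreeze_account).
Premises 1, 2, 5, 7, 8, 12 do not contribute to this derivation.
So O(unfreeze_account) holds, i.e. F(~unfreeze_account). The claim follows.

Yes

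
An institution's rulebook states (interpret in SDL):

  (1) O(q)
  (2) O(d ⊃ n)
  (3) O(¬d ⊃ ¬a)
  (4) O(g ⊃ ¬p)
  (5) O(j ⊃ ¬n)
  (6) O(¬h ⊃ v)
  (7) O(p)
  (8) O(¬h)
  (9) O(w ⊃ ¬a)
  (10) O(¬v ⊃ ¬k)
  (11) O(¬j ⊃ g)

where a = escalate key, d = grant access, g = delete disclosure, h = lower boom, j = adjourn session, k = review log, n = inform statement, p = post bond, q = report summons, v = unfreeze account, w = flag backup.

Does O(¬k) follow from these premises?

No

Premise 10 is O(¬v ⊃ ¬k), but O(¬v) is not derivable from the premises, so it does not yield O(¬k).
No other premise forces O(¬k). An ideal world satisfying every premise can still have ¬k false, so O(¬k) is not derivable.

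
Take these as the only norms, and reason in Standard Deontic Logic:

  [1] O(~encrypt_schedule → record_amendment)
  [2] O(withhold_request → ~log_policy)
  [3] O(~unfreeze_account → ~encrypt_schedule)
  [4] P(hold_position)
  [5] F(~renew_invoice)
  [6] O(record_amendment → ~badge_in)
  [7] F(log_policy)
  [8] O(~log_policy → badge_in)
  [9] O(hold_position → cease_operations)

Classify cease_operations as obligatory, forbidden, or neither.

Premise 9 is O(hold_position → cease_operations), but O(hold_position) is not derivable from the premises (the permission P(hold_position) asserts only ~O(~hold_position), not O(hold_position)), so it does not yield O(cease_operations).
No premise or chain of K-axiom applications forces O(cease_operations), and none forces O(~cease_operations). So cease_operations is neither obligatory nor forbidden under these norms.

Neither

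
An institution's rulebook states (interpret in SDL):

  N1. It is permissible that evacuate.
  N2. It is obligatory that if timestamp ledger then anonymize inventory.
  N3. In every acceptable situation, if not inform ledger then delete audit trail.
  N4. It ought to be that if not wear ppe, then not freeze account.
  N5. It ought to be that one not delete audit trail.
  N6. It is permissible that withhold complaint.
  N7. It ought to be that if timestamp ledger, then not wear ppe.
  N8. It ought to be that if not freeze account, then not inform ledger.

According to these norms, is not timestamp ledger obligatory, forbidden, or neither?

Obligatory

From premise 5 we have O(¬delete_audit_trail).
Premise 3 is O(¬inform_ledger → delete_audit_trail); contrapositively O(¬delete_audit_trail → inform_ledger). Since O(¬delete_audit_trail) holds, K gives O(inform_ledger).
Premise 8, O(¬freeze_account → ¬inform_ledger), contraposes to O(inform_ledger → freeze_account); with O(inform_ledger) we get O(freeze_account).
Premise 4, O(¬wear_ppe → ¬freeze_account), contraposes to O(freeze_account → wear_ppe); with O(freeze_account) we get O(wear_ppe).
The contrapositive of premise 7 (O(timestamp_ledger → ¬wear_ppe)) is O(wear_ppe → ¬timestamp_ledger), and O(wear_ppe) is already established, so O(¬timestamp_ledger).
Premises 1, 2, 6 do not contribute to this derivation.
Hence ¬timestamp_ledger is obligatory.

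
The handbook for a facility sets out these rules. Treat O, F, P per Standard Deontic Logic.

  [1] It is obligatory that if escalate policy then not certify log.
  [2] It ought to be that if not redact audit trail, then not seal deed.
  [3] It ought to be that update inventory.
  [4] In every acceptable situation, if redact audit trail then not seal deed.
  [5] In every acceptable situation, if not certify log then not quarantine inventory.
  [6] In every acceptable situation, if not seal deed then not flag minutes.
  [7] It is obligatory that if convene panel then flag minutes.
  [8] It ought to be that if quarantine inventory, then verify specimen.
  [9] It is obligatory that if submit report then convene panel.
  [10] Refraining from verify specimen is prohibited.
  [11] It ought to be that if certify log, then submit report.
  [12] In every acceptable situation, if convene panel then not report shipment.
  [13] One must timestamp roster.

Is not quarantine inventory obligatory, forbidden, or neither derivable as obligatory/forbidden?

By case analysis on redact_audit_trail: premise 4 gives O(redact_audit_trail → ¬seal_deed) and premise 2 gives O(¬redact_audit_trail → ¬seal_deed), so O(¬seal_deed) either way.
Premise 6 is O(¬seal_deed → ¬flag_minutes); since O(¬seal_deed), deontic closure gives O(¬flag_minutes).
The contrapositive of premise 7 (O(convene_panel → flag_minutes)) is O(¬flag_minutes → ¬convene_panel), and O(¬flag_minutes) is already established, so O(¬convene_panel).
Premise 9 is O(submit_report → convene_panel); contrapositively O(¬convene_panel → ¬submit_report). Since O(¬convene_panel) holds, K gives O(¬submit_report).
Premise 11, O(certify_log → submit_report), contraposes to O(¬submit_report → ¬certify_log); with O(¬submit_report) we get O(¬certify_log).
From O(¬certify_log) and premise 5, O(¬certify_log → ¬quarantine_inventory), we obtain O(¬quarantine_inventory).
Premises 1, 3, 8, 10, 12, 13 do not contribute to this derivation.
Hence ¬quarantine_inventory is obligatory.

Obligatory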